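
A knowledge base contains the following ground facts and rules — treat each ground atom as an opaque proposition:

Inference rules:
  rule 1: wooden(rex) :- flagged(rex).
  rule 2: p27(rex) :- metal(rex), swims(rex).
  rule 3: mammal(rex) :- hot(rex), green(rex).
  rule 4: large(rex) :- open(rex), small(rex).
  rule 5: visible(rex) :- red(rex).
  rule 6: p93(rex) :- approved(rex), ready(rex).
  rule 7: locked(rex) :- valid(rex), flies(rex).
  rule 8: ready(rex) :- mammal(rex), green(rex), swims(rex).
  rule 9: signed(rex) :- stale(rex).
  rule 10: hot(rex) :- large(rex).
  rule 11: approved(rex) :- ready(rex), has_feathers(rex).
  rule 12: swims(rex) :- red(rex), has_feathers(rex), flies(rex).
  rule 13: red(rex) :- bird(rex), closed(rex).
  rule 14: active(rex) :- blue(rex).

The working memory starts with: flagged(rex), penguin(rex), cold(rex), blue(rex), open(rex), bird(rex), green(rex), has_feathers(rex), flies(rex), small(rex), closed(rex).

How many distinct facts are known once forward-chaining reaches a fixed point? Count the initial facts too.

22

Round 1: rule 1 [wooden(rex) :- flagged(rex).]; rule 4 [large(rex) :- open(rex), small(rex).]; rule 13 [red(rex) :- bird(rex), closed(rex).]; rule 14 [active(rex) :- blue(rex).]. New: wooden(rex), large(rex), red(rex), active(rex).
Round 2: rule 5 [visible(rex) :- red(rex).]; rule 10 [hot(rex) :- large(rex).]; rule 12 [swims(rex) :- red(rex), has_feathers(rex), flies(rex).]. New: visible(rex), hot(rex), swims(rex).
Round 3: rule 3 [mammal(rex) :- hot(rex), green(rex).]. New: mammal(rex).
Round 4: rule 8 [ready(rex) :- mammal(rex), green(rex), swims(rex).]. New: ready(rex).
Round 5: rule 11 [approved(rex) :- ready(rex), has_feathers(rex).]. New: approved(rex).
Round 6: rule 6 [p93(rex) :- approved(rex), ready(rex).]. New: p93(rex).
Closure: {active(rex), approved(rex), bird(rex), blue(rex), closed(rex), cold(rex), flagged(rex), flies(rex), green(rex), has_feathers(rex), hot(rex), large(rex), mammal(rex), open(rex), p93(rex), penguin(rex), ready(rex), red(rex), small(rex), swims(rex), visible(rex), wooden(rex)} — 22 facts.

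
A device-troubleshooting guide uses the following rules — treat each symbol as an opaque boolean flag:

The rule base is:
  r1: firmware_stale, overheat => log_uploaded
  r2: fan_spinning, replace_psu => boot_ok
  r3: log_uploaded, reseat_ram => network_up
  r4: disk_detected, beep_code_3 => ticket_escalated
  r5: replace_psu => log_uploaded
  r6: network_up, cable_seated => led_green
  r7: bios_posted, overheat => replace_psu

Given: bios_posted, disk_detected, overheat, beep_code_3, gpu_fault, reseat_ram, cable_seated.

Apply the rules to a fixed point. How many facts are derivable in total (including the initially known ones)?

12

Round 1: r4 [disk_detected, beep_code_3 => ticket_escalated]; r7 [bios_posted, overheat => replace_psu]. New: ticket_escalated, replace_psu.
Round 2: r5 [replace_psu => log_uploaded]. New: log_uploaded.
Round 3: r3 [log_uploaded, reseat_ram => network_up]. New: network_up.
Round 4: r6 [network_up, cable_seated => led_green]. New: led_green.
Closure: {beep_code_3, bios_posted, cable_seated, disk_detected, gpu_fault, led_green, log_uploaded, network_up, overheat, replace_psu, reseat_ram, ticket_escalated} — 12 facts.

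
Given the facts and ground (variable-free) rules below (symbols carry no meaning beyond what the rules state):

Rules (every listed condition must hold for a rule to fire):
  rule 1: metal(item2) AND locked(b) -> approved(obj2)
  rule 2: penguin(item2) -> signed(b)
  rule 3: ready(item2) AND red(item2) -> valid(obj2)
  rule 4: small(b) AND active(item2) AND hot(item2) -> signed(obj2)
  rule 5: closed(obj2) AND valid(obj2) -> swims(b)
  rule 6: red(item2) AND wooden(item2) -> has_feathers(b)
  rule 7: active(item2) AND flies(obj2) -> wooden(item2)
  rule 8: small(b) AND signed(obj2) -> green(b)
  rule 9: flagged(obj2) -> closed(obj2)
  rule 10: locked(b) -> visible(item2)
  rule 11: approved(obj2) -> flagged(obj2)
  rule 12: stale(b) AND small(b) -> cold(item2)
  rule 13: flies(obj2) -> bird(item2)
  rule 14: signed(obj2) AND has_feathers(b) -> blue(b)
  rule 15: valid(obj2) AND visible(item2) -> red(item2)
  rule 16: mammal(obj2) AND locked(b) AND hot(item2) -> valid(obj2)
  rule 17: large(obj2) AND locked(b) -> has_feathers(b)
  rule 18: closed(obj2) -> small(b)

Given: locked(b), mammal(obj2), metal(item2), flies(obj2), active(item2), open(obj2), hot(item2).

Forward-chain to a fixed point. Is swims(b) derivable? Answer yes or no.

Round 1: rule 1 [metal(item2) AND locked(b) -> approved(obj2)]; rule 7 [active(item2) AND flies(obj2) -> wooden(item2)]; rule 10 [locked(b) -> visible(item2)]; rule 13 [flies(obj2) -> bird(item2)]; rule 16 [mammal(obj2) AND locked(b) AND hot(item2) -> valid(obj2)]. New: approved(obj2), wooden(item2), visible(item2), bird(item2), valid(obj2).
Round 2: rule 11 [approved(obj2) -> flagged(obj2)]; rule 15 [valid(obj2) AND visible(item2) -> red(item2)]. New: flagged(obj2), red(item2).
Round 3: rule 6 [red(item2) AND wooden(item2) -> has_feathers(b)]; rule 9 [flagged(obj2) -> closed(obj2)]. New: has_feathers(b), closed(obj2).
Round 4: rule 5 [closed(obj2) AND valid(obj2) -> swims(b)]; rule 18 [closed(obj2) -> small(b)]. New: swims(b), small(b).
Round 5: rule 4 [small(b) AND active(item2) AND hot(item2) -> signed(obj2)]. New: signed(obj2).
Round 6: rule 8 [small(b) AND signed(obj2) -> green(b)]; rule 14 [signed(obj2) AND has_feathers(b) -> blue(b)]. New: green(b), blue(b).
swims(b) appears in round 4, so it is derivable.

yes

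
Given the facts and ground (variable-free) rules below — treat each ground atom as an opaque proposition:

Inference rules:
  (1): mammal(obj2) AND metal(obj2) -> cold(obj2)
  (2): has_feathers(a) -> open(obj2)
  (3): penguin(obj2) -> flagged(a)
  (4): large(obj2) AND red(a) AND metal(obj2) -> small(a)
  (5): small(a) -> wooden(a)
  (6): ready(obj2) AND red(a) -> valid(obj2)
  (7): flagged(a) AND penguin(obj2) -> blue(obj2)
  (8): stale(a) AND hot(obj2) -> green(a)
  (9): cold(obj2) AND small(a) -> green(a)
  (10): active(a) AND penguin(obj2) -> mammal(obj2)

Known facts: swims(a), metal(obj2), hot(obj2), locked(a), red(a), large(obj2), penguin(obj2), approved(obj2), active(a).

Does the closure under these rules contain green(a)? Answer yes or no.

Round 1 fires (3), (4), (10), giving flagged(a), small(a), mammal(obj2).
Round 2 fires (1), (5), (7), giving cold(obj2), wooden(a), blue(obj2).
Round 3 fires (9), giving green(a).
green(a) appears in round 3, so it is derivable.

yes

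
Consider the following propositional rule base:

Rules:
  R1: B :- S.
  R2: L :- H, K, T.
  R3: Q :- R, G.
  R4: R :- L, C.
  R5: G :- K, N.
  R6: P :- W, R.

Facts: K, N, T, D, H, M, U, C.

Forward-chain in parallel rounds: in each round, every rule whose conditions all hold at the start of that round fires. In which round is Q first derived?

Round 1 fires R2, R5, giving L, G.
Round 2 fires R4, giving R.
Round 3 fires R3, giving Q.
Q first appears in round 3.

3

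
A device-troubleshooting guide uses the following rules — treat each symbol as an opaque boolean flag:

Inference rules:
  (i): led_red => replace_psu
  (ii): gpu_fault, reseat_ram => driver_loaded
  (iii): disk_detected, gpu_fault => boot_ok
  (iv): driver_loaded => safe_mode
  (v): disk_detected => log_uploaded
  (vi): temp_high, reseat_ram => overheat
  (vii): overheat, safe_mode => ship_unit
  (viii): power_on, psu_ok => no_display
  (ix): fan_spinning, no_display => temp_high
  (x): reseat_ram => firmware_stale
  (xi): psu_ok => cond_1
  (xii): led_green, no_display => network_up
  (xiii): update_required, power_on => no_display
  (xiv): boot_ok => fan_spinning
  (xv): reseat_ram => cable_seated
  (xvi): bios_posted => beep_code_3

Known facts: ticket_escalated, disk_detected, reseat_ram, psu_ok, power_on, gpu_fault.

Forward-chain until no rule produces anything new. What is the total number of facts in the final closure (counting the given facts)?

Round 1: (ii) [gpu_fault, reseat_ram => driver_loaded]; (iii) [disk_detected, gpu_fault => boot_ok]; (v) [disk_detected => log_uploaded]; (viii) [power_on, psu_ok => no_display]; (x) [reseat_ram => firmware_stale]; (xi) [psu_ok => cond_1]; (xv) [reseat_ram => cable_seated]. Adds driver_loaded, boot_ok, log_uploaded, no_display, firmware_stale, cond_1, cable_seated.
Round 2: (iv) [driver_loaded => safe_mode]; (xiv) [boot_ok => fan_spinning]. Adds safe_mode, fan_spinning.
Round 3: (ix) [fan_spinning, no_display => temp_high]. Adds temp_high.
Round 4: (vi) [temp_high, reseat_ram => overheat]. Adds overheat.
Round 5: (vii) [overheat, safe_mode => ship_unit]. Adds ship_unit.
Closure: {boot_ok, cable_seated, cond_1, disk_detected, driver_loaded, fan_spinning, firmware_stale, gpu_fault, log_uploaded, no_display, overheat, power_on, psu_ok, reseat_ram, safe_mode, ship_unit, temp_high, ticket_escalated} — 18 facts.

18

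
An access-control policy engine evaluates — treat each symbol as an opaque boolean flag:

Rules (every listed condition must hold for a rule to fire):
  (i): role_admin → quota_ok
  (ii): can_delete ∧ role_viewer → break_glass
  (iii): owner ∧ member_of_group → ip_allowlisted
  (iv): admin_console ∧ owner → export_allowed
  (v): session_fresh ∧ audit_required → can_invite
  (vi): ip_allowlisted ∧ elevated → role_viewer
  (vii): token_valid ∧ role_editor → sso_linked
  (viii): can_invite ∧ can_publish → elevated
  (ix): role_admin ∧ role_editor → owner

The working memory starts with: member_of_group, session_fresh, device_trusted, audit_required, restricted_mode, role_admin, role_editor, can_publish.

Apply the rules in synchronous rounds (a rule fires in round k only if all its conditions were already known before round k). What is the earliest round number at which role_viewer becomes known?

3

Round 1 fires (i), (v), (ix), giving quota_ok, can_invite, owner.
Round 2 fires (iii), (viii), giving ip_allowlisted, elevated.
Round 3 fires (vi), giving role_viewer.
role_viewer first appears in round 3.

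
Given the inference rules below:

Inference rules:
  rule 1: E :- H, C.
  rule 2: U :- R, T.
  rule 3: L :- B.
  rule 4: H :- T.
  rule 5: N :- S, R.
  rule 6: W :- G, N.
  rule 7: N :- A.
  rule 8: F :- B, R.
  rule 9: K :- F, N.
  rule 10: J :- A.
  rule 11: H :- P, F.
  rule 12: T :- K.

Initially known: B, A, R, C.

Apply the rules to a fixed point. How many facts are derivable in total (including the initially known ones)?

13

Round 1: rule 3 [L :- B.]; rule 7 [N :- A.]; rule 8 [F :- B, R.]; rule 10 [J :- A.]. Adds L, N, F, J.
Round 2: rule 9 [K :- F, N.]. Adds K.
Round 3: rule 12 [T :- K.]. Adds T.
Round 4: rule 2 [U :- R, T.]; rule 4 [H :- T.]. Adds U, H.
Round 5: rule 1 [E :- H, C.]. Adds E.
Closure: {A, B, C, E, F, H, J, K, L, N, R, T, U} — 13 facts.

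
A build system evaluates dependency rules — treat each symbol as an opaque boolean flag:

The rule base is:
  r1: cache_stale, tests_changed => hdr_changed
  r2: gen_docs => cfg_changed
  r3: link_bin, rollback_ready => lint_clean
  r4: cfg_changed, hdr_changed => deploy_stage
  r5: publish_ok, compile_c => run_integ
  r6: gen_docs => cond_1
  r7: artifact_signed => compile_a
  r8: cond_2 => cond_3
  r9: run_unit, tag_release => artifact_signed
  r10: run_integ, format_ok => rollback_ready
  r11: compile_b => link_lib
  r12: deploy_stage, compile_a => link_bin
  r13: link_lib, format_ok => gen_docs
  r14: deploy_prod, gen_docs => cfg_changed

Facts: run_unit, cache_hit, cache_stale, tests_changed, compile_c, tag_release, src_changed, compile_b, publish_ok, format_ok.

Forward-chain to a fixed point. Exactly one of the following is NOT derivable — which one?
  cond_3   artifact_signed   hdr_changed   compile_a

[1] r1 [cache_stale, tests_changed => hdr_changed]; r5 [publish_ok, compile_c => run_integ]; r9 [run_unit, tag_release => artifact_signed]; r11 [compile_b => link_lib]. ⇒ new: hdr_changed, run_integ, artifact_signed, link_lib.
[2] r7 [artifact_signed => compile_a]; r10 [run_integ, format_ok => rollback_ready]; r13 [link_lib, format_ok => gen_docs]. ⇒ new: compile_a, rollback_ready, gen_docs.
[3] r2 [gen_docs => cfg_changed]; r6 [gen_docs => cond_1]. ⇒ new: cfg_changed, cond_1.
[4] r4 [cfg_changed, hdr_changed => deploy_stage]. ⇒ new: deploy_stage.
[5] r12 [deploy_stage, compile_a => link_bin]. ⇒ new: link_bin.
[6] r3 [link_bin, rollback_ready => lint_clean]. ⇒ new: lint_clean.
Derived: hdr_changed (round 1), compile_a (round 2), artifact_signed (round 1). cond_3 never appears in any round.

cond_3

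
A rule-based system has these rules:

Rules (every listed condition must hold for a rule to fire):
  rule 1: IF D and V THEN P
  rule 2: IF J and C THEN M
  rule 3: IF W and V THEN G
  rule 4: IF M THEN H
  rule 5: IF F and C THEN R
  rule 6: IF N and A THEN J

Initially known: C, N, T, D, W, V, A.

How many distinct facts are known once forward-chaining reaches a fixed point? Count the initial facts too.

Round 1: rule 1 [IF D and V THEN P]; rule 3 [IF W and V THEN G]; rule 6 [IF N and A THEN J]. Adds P, G, J.
Round 2: rule 2 [IF J and C THEN M]. Adds M.
Round 3: rule 4 [IF M THEN H]. Adds H.
Closure: {A, C, D, G, H, J, M, N, P, T, V, W} — 12 facts.

12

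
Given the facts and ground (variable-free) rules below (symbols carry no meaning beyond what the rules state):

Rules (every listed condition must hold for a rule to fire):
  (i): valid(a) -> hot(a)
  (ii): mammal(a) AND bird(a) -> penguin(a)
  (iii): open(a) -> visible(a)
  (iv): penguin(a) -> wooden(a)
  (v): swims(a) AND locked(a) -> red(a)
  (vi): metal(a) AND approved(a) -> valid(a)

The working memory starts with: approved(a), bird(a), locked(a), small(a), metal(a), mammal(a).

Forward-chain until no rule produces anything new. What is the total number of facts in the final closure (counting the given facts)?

10

Round 1: (ii) [mammal(a) AND bird(a) -> penguin(a)]; (vi) [metal(a) AND approved(a) -> valid(a)]. New: penguin(a), valid(a).
Round 2: (i) [valid(a) -> hot(a)]; (iv) [penguin(a) -> wooden(a)]. New: hot(a), wooden(a).
Closure: {approved(a), bird(a), hot(a), locked(a), mammal(a), metal(a), penguin(a), small(a), valid(a), wooden(a)} — 10 facts.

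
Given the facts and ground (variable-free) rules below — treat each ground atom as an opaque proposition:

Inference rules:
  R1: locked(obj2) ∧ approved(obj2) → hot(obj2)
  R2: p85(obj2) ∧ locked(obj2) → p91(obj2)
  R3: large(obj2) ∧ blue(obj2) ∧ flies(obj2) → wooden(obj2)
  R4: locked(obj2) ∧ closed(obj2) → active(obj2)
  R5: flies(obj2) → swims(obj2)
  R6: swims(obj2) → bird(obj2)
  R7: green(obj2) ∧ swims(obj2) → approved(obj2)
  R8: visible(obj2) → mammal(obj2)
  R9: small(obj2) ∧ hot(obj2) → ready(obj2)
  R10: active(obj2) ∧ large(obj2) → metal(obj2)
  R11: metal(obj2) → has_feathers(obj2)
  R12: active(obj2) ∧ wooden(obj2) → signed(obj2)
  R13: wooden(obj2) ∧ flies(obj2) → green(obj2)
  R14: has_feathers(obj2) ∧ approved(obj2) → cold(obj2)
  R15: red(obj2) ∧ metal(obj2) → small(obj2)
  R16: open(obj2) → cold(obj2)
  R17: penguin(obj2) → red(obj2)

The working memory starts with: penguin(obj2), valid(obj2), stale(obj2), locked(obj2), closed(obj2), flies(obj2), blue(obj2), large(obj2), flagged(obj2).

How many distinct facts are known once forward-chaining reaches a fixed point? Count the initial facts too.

Round 1 fires R3, R4, R5, R17, giving wooden(obj2), active(obj2), swims(obj2), red(obj2).
Round 2 fires R6, R10, R12, R13, giving bird(obj2), metal(obj2), signed(obj2), green(obj2).
Round 3 fires R7, R11, R15, giving approved(obj2), has_feathers(obj2), small(obj2).
Round 4 fires R1, R14, giving hot(obj2), cold(obj2).
Round 5 fires R9, giving ready(obj2).
Closure: {active(obj2), approved(obj2), bird(obj2), blue(obj2), closed(obj2), cold(obj2), flagged(obj2), flies(obj2), green(obj2), has_feathers(obj2), hot(obj2), large(obj2), locked(obj2), metal(obj2), penguin(obj2), ready(obj2), red(obj2), signed(obj2), small(obj2), stale(obj2), swims(obj2), valid(obj2), wooden(obj2)} — 23 facts.

23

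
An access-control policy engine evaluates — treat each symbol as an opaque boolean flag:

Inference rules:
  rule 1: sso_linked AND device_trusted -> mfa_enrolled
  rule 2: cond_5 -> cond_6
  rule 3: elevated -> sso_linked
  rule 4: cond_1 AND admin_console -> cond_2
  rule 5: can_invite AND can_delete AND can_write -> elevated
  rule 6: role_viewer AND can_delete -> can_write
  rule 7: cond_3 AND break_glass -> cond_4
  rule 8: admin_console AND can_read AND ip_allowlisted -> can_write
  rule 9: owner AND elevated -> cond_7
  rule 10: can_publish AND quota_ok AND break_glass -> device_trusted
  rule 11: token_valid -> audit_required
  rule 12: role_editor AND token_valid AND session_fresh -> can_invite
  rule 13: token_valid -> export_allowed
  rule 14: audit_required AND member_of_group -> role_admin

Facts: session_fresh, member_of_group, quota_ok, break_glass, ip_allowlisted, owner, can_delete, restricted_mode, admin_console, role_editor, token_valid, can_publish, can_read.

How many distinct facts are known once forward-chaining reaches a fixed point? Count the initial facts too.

[1] rule 8 [admin_console AND can_read AND ip_allowlisted -> can_write]; rule 10 [can_publish AND quota_ok AND break_glass -> device_trusted]; rule 11 [token_valid -> audit_required]; rule 12 [role_editor AND token_valid AND session_fresh -> can_invite]; rule 13 [token_valid -> export_allowed]. ⇒ new: can_write, device_trusted, audit_required, can_invite, export_allowed.
[2] rule 5 [can_invite AND can_delete AND can_write -> elevated]; rule 14 [audit_required AND member_of_group -> role_admin]. ⇒ new: elevated, role_admin.
[3] rule 3 [elevated -> sso_linked]; rule 9 [owner AND elevated -> cond_7]. ⇒ new: sso_linked, cond_7.
[4] rule 1 [sso_linked AND device_trusted -> mfa_enrolled]. ⇒ new: mfa_enrolled.
Closure: {admin_console, audit_required, break_glass, can_delete, can_invite, can_publish, can_read, can_write, cond_7, device_trusted, elevated, export_allowed, ip_allowlisted, member_of_group, mfa_enrolled, owner, quota_ok, restricted_mode, role_admin, role_editor, session_fresh, sso_linked, token_valid} — 23 facts.

23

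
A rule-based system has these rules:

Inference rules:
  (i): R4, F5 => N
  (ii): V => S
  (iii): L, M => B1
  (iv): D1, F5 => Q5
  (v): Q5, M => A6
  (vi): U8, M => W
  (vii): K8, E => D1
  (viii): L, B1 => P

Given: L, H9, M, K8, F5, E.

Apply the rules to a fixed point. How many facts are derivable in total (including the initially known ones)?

11

[1] (iii) [L, M => B1]; (vii) [K8, E => D1]. ⇒ new: B1, D1.
[2] (iv) [D1, F5 => Q5]; (viii) [L, B1 => P]. ⇒ new: Q5, P.
[3] (v) [Q5, M => A6]. ⇒ new: A6.
Closure: {A6, B1, D1, E, F5, H9, K8, L, M, P, Q5} — 11 facts.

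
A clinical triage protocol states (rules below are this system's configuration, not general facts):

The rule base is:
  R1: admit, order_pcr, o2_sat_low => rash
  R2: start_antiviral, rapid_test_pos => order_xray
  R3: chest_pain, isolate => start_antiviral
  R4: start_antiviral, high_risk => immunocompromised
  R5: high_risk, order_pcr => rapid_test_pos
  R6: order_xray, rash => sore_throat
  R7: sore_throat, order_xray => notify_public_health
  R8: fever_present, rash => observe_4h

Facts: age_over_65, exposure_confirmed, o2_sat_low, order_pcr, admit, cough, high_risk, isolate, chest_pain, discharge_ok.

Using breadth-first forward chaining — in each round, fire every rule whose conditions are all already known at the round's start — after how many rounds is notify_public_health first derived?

4

[1] R1 [admit, order_pcr, o2_sat_low => rash]; R3 [chest_pain, isolate => start_antiviral]; R5 [high_risk, order_pcr => rapid_test_pos]. ⇒ new: rash, start_antiviral, rapid_test_pos.
[2] R2 [start_antiviral, rapid_test_pos => order_xray]; R4 [start_antiviral, high_risk => immunocompromised]. ⇒ new: order_xray, immunocompromised.
[3] R6 [order_xray, rash => sore_throat]. ⇒ new: sore_throat.
[4] R7 [sore_throat, order_xray => notify_public_health]. ⇒ new: notify_public_health.
notify_public_health first appears in round 4.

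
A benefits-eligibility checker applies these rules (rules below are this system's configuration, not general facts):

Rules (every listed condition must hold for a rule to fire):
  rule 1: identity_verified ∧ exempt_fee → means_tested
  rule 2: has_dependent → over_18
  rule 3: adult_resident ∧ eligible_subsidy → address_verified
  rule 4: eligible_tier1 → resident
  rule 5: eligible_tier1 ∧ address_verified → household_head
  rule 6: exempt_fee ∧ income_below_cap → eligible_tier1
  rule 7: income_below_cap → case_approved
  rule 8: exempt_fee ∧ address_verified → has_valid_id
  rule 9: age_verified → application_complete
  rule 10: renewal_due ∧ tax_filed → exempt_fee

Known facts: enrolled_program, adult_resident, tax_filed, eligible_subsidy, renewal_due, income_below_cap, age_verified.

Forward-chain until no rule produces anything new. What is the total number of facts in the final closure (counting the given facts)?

Round 1: rule 3 [adult_resident ∧ eligible_subsidy → address_verified]; rule 7 [income_below_cap → case_approved]; rule 9 [age_verified → application_complete]; rule 10 [renewal_due ∧ tax_filed → exempt_fee]. New: address_verified, case_approved, application_complete, exempt_fee.
Round 2: rule 6 [exempt_fee ∧ income_below_cap → eligible_tier1]; rule 8 [exempt_fee ∧ address_verified → has_valid_id]. New: eligible_tier1, has_valid_id.
Round 3: rule 4 [eligible_tier1 → resident]; rule 5 [eligible_tier1 ∧ address_verified → household_head]. New: resident, household_head.
Closure: {address_verified, adult_resident, age_verified, application_complete, case_approved, eligible_subsidy, eligible_tier1, enrolled_program, exempt_fee, has_valid_id, household_head, income_below_cap, renewal_due, resident, tax_filed} — 15 facts.

15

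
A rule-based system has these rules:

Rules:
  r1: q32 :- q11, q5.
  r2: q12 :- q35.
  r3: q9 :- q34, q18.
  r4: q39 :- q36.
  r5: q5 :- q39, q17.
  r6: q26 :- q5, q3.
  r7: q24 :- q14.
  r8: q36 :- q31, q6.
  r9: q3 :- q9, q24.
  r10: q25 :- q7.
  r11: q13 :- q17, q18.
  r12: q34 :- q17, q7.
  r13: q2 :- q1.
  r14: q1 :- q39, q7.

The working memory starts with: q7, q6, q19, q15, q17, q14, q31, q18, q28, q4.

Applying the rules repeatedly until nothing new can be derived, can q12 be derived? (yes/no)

Round 1 — r7, r8, r10, r11, r12, derive q24, q36, q25, q13, q34.
Round 2 — r3, r4, derive q9, q39.
Round 3 — r5, r9, r14, derive q5, q3, q1.
Round 4 — r6, r13, derive q26, q2.
Fixed point reached. q12 is concluded only by r2; r2 needs q35 (never derived).

no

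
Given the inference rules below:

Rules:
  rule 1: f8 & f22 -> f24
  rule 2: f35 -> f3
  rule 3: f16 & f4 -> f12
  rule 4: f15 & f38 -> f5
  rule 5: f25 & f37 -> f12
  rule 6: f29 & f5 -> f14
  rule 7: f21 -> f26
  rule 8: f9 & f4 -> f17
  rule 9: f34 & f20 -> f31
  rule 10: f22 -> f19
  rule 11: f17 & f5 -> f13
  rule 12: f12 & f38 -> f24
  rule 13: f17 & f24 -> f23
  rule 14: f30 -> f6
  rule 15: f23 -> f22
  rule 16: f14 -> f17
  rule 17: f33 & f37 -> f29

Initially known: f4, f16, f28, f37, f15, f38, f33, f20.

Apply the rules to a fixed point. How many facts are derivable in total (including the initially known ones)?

18

Round 1: rule 3 [f16 & f4 -> f12]; rule 4 [f15 & f38 -> f5]; rule 17 [f33 & f37 -> f29]. Adds f12, f5, f29.
Round 2: rule 6 [f29 & f5 -> f14]; rule 12 [f12 & f38 -> f24]. Adds f14, f24.
Round 3: rule 16 [f14 -> f17]. Adds f17.
Round 4: rule 11 [f17 & f5 -> f13]; rule 13 [f17 & f24 -> f23]. Adds f13, f23.
Round 5: rule 15 [f23 -> f22]. Adds f22.
Round 6: rule 10 [f22 -> f19]. Adds f19.
Closure: {f12, f13, f14, f15, f16, f17, f19, f20, f22, f23, f24, f28, f29, f33, f37, f38, f4, f5} — 18 facts.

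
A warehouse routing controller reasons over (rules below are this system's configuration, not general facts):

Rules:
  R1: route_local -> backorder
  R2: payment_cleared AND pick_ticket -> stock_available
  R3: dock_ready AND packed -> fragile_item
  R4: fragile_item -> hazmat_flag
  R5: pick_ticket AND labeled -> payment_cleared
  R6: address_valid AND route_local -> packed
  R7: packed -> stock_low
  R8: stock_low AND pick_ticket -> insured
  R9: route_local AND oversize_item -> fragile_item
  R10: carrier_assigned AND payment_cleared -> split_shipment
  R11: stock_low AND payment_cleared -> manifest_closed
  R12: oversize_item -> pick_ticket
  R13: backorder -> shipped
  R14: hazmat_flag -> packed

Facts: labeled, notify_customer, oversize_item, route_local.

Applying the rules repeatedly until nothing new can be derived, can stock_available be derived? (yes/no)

yes

Round 1: R1 [route_local -> backorder]; R9 [route_local AND oversize_item -> fragile_item]; R12 [oversize_item -> pick_ticket]. New: backorder, fragile_item, pick_ticket.
Round 2: R4 [fragile_item -> hazmat_flag]; R5 [pick_ticket AND labeled -> payment_cleared]; R13 [backorder -> shipped]. New: hazmat_flag, payment_cleared, shipped.
Round 3: R2 [payment_cleared AND pick_ticket -> stock_available]; R14 [hazmat_flag -> packed]. New: stock_available, packed.
Round 4: R7 [packed -> stock_low]. New: stock_low.
Round 5: R8 [stock_low AND pick_ticket -> insured]; R11 [stock_low AND payment_cleared -> manifest_closed]. New: insured, manifest_closed.
stock_available appears in round 3, so it is derivable.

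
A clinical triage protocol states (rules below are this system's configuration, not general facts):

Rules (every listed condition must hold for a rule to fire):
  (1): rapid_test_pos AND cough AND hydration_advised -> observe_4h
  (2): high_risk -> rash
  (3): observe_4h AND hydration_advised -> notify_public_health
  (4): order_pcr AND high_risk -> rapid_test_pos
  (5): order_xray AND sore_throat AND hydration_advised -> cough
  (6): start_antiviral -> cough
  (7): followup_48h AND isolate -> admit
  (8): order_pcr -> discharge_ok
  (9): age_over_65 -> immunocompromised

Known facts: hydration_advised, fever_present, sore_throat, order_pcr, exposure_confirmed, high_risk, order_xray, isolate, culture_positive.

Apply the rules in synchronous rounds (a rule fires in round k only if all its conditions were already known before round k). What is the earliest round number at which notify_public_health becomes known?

[1] (2) [high_risk -> rash]; (4) [order_pcr AND high_risk -> rapid_test_pos]; (5) [order_xray AND sore_throat AND hydration_advised -> cough]; (8) [order_pcr -> discharge_ok]. ⇒ new: rash, rapid_test_pos, cough, discharge_ok.
[2] (1) [rapid_test_pos AND cough AND hydration_advised -> observe_4h]. ⇒ new: observe_4h.
[3] (3) [observe_4h AND hydration_advised -> notify_public_health]. ⇒ new: notify_public_health.
notify_public_health first appears in round 3.

3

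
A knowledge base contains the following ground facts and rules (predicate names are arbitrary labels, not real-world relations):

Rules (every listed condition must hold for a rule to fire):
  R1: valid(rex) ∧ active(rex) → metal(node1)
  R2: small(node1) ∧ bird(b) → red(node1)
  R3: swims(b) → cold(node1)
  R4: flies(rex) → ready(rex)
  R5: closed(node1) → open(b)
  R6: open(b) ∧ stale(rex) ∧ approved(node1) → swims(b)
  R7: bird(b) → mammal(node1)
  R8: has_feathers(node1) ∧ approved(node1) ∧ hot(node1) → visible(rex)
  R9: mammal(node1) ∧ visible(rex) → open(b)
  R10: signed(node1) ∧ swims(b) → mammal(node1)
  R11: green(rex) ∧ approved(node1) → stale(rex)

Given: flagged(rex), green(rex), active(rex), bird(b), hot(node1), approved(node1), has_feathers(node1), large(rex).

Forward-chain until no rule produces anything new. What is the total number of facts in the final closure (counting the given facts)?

Round 1 fires R7, R8, R11, giving mammal(node1), visible(rex), stale(rex).
Round 2 fires R9, giving open(b).
Round 3 fires R6, giving swims(b).
Round 4 fires R3, giving cold(node1).
Closure: {active(rex), approved(node1), bird(b), cold(node1), flagged(rex), green(rex), has_feathers(node1), hot(node1), large(rex), mammal(node1), open(b), stale(rex), swims(b), visible(rex)} — 14 facts.

14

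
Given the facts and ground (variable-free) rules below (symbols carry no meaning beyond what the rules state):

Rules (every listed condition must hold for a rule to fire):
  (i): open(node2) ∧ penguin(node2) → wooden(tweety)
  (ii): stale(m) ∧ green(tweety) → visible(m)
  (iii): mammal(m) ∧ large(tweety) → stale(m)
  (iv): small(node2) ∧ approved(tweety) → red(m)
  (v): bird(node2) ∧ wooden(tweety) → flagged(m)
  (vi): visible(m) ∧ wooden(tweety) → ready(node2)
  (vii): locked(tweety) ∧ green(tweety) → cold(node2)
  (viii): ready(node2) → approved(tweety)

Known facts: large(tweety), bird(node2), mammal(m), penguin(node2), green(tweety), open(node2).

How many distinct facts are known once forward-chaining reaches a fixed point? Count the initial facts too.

Round 1 — (i), (iii), derive wooden(tweety), stale(m).
Round 2 — (ii), (v), derive visible(m), flagged(m).
Round 3 — (vi), derive ready(node2).
Round 4 — (viii), derive approved(tweety).
Closure: {approved(tweety), bird(node2), flagged(m), green(tweety), large(tweety), mammal(m), open(node2), penguin(node2), ready(node2), stale(m), visible(m), wooden(tweety)} — 12 facts.

12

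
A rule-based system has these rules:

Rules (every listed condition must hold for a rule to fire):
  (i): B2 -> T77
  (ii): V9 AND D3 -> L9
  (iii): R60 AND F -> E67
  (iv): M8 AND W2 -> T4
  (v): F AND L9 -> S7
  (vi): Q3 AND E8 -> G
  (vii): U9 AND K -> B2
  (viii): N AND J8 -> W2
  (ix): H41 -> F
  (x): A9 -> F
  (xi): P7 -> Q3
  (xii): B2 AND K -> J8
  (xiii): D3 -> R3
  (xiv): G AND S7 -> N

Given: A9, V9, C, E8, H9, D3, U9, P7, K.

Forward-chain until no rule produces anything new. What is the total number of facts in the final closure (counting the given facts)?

[1] (ii) [V9 AND D3 -> L9]; (vii) [U9 AND K -> B2]; (x) [A9 -> F]; (xi) [P7 -> Q3]; (xiii) [D3 -> R3]. ⇒ new: L9, B2, F, Q3, R3.
[2] (i) [B2 -> T77]; (v) [F AND L9 -> S7]; (vi) [Q3 AND E8 -> G]; (xii) [B2 AND K -> J8]. ⇒ new: T77, S7, G, J8.
[3] (xiv) [G AND S7 -> N]. ⇒ new: N.
[4] (viii) [N AND J8 -> W2]. ⇒ new: W2.
Closure: {A9, B2, C, D3, E8, F, G, H9, J8, K, L9, N, P7, Q3, R3, S7, T77, U9, V9, W2} — 20 facts.

20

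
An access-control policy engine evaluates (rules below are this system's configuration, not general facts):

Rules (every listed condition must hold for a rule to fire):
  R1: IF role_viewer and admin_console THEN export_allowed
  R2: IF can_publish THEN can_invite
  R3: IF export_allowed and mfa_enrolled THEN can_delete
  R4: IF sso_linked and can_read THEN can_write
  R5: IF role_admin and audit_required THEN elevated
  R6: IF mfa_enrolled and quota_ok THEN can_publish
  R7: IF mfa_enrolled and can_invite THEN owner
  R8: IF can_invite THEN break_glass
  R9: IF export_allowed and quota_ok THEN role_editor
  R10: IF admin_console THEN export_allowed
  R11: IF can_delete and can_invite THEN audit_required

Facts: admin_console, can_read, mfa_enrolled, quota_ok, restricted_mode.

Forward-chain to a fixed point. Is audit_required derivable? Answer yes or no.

Round 1: R6 [IF mfa_enrolled and quota_ok THEN can_publish]; R10 [IF admin_console THEN export_allowed]. New: can_publish, export_allowed.
Round 2: R2 [IF can_publish THEN can_invite]; R3 [IF export_allowed and mfa_enrolled THEN can_delete]; R9 [IF export_allowed and quota_ok THEN role_editor]. New: can_invite, can_delete, role_editor.
Round 3: R7 [IF mfa_enrolled and can_invite THEN owner]; R8 [IF can_invite THEN break_glass]; R11 [IF can_delete and can_invite THEN audit_required]. New: owner, break_glass, audit_required.
audit_required appears in round 3, so it is derivable.

yes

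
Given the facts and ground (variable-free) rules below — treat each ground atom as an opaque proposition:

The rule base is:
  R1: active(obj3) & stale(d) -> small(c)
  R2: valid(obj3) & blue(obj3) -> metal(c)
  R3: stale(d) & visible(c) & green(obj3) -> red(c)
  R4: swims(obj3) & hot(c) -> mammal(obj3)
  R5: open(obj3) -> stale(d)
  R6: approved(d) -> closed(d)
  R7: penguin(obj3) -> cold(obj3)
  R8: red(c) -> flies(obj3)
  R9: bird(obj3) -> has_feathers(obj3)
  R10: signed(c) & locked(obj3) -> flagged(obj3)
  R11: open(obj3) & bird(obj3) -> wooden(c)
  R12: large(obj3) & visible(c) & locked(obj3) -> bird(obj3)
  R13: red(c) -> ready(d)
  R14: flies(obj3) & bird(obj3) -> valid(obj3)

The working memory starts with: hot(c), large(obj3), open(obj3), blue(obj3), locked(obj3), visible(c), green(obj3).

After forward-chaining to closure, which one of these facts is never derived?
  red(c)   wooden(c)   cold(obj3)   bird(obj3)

cold(obj3)

Round 1 — R5, R12, derive stale(d), bird(obj3).
Round 2 — R3, R9, R11, derive red(c), has_feathers(obj3), wooden(c).
Round 3 — R8, R13, derive flies(obj3), ready(d).
Round 4 — R14, derive valid(obj3).
Round 5 — R2, derive metal(c).
Derived: red(c) (round 2), bird(obj3) (round 1), wooden(c) (round 2). cold(obj3) never appears in any round.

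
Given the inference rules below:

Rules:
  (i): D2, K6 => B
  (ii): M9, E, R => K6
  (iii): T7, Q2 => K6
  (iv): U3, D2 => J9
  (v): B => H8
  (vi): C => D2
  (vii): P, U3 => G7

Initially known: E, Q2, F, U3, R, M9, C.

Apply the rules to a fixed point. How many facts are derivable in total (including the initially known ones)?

Round 1: (ii) [M9, E, R => K6]; (vi) [C => D2]. Adds K6, D2.
Round 2: (i) [D2, K6 => B]; (iv) [U3, D2 => J9]. Adds B, J9.
Round 3: (v) [B => H8]. Adds H8.
Closure: {B, C, D2, E, F, H8, J9, K6, M9, Q2, R, U3} — 12 facts.

12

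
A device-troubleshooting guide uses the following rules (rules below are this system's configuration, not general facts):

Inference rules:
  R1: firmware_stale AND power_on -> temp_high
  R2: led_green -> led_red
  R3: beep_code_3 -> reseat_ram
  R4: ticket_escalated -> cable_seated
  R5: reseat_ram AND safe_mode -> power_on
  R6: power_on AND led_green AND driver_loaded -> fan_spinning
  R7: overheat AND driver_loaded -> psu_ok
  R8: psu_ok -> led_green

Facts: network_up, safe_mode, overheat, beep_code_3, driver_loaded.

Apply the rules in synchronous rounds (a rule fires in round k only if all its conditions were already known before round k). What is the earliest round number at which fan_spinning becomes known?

3

[1] R3 [beep_code_3 -> reseat_ram]; R7 [overheat AND driver_loaded -> psu_ok]. ⇒ new: reseat_ram, psu_ok.
[2] R5 [reseat_ram AND safe_mode -> power_on]; R8 [psu_ok -> led_green]. ⇒ new: power_on, led_green.
[3] R2 [led_green -> led_red]; R6 [power_on AND led_green AND driver_loaded -> fan_spinning]. ⇒ new: led_red, fan_spinning.
fan_spinning first appears in round 3.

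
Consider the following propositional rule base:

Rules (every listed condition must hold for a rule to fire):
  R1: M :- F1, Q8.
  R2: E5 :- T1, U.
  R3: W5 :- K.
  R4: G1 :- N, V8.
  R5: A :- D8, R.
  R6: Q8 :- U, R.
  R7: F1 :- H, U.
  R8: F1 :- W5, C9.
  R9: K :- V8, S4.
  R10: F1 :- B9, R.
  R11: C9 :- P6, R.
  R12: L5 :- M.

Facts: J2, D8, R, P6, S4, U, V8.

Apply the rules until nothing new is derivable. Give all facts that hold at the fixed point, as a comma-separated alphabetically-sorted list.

A, C9, D8, F1, J2, K, L5, M, P6, Q8, R, S4, U, V8, W5

Round 1: R5 [A :- D8, R.]; R6 [Q8 :- U, R.]; R9 [K :- V8, S4.]; R11 [C9 :- P6, R.]. New: A, Q8, K, C9.
Round 2: R3 [W5 :- K.]. New: W5.
Round 3: R8 [F1 :- W5, C9.]. New: F1.
Round 4: R1 [M :- F1, Q8.]. New: M.
Round 5: R12 [L5 :- M.]. New: L5.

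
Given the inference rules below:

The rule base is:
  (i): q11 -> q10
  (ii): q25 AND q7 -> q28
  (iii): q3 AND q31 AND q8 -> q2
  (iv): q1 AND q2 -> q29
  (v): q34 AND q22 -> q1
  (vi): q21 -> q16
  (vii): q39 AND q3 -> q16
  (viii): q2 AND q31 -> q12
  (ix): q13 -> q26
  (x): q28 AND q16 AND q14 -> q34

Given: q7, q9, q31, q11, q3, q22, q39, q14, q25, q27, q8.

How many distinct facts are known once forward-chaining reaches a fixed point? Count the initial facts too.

Round 1 fires (i), (ii), (iii), (vii), giving q10, q28, q2, q16.
Round 2 fires (viii), (x), giving q12, q34.
Round 3 fires (v), giving q1.
Round 4 fires (iv), giving q29.
Closure: {q1, q10, q11, q12, q14, q16, q2, q22, q25, q27, q28, q29, q3, q31, q34, q39, q7, q8, q9} — 19 facts.

19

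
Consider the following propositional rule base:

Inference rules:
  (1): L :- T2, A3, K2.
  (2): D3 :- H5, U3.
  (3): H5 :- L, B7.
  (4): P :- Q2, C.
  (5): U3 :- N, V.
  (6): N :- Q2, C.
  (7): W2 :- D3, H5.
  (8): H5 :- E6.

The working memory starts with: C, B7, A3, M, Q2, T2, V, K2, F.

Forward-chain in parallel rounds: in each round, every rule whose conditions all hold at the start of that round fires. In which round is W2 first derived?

Round 1: (1) [L :- T2, A3, K2.]; (4) [P :- Q2, C.]; (6) [N :- Q2, C.]. Adds L, P, N.
Round 2: (3) [H5 :- L, B7.]; (5) [U3 :- N, V.]. Adds H5, U3.
Round 3: (2) [D3 :- H5, U3.]. Adds D3.
Round 4: (7) [W2 :- D3, H5.]. Adds W2.
W2 first appears in round 4.

4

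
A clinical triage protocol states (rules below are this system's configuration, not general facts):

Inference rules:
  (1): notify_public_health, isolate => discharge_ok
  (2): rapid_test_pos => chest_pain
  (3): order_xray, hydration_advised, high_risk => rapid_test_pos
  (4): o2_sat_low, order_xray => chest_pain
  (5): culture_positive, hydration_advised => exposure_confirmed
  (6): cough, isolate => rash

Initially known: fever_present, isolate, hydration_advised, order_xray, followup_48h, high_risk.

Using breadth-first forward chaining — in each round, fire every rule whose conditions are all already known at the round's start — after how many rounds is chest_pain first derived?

2

Round 1: (3) [order_xray, hydration_advised, high_risk => rapid_test_pos]. New: rapid_test_pos.
Round 2: (2) [rapid_test_pos => chest_pain]. New: chest_pain.
chest_pain first appears in round 2.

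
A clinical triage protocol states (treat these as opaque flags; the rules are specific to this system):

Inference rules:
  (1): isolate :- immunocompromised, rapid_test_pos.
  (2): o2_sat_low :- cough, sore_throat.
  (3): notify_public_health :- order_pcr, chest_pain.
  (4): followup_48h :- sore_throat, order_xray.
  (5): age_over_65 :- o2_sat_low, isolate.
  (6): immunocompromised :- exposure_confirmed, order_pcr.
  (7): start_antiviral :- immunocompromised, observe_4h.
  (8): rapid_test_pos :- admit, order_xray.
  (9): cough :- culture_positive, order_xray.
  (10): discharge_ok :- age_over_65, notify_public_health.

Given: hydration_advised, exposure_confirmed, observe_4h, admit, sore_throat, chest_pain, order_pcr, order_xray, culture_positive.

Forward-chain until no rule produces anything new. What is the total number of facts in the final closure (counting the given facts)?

Round 1: (3) [notify_public_health :- order_pcr, chest_pain.]; (4) [followup_48h :- sore_throat, order_xray.]; (6) [immunocompromised :- exposure_confirmed, order_pcr.]; (8) [rapid_test_pos :- admit, order_xray.]; (9) [cough :- culture_positive, order_xray.]. New: notify_public_health, followup_48h, immunocompromised, rapid_test_pos, cough.
Round 2: (1) [isolate :- immunocompromised, rapid_test_pos.]; (2) [o2_sat_low :- cough, sore_throat.]; (7) [start_antiviral :- immunocompromised, observe_4h.]. New: isolate, o2_sat_low, start_antiviral.
Round 3: (5) [age_over_65 :- o2_sat_low, isolate.]. New: age_over_65.
Round 4: (10) [discharge_ok :- age_over_65, notify_public_health.]. New: discharge_ok.
Closure: {admit, age_over_65, chest_pain, cough, culture_positive, discharge_ok, exposure_confirmed, followup_48h, hydration_advised, immunocompromised, isolate, notify_public_health, o2_sat_low, observe_4h, order_pcr, order_xray, rapid_test_pos, sore_throat, start_antiviral} — 19 facts.

19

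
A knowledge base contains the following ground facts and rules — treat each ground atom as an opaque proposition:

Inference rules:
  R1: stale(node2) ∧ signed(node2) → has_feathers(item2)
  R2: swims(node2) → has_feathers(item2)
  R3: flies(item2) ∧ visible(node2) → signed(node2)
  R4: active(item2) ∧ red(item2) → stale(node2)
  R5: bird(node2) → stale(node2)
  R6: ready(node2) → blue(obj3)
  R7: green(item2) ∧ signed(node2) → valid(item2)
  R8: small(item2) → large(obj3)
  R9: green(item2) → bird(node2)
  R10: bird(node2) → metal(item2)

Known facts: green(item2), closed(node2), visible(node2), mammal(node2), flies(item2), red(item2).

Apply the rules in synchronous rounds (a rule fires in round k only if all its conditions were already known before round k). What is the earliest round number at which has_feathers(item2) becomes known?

[1] R3 [flies(item2) ∧ visible(node2) → signed(node2)]; R9 [green(item2) → bird(node2)]. ⇒ new: signed(node2), bird(node2).
[2] R5 [bird(node2) → stale(node2)]; R7 [green(item2) ∧ signed(node2) → valid(item2)]; R10 [bird(node2) → metal(item2)]. ⇒ new: stale(node2), valid(item2), metal(item2).
[3] R1 [stale(node2) ∧ signed(node2) → has_feathers(item2)]. ⇒ new: has_feathers(item2).
has_feathers(item2) first appears in round 3.

3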